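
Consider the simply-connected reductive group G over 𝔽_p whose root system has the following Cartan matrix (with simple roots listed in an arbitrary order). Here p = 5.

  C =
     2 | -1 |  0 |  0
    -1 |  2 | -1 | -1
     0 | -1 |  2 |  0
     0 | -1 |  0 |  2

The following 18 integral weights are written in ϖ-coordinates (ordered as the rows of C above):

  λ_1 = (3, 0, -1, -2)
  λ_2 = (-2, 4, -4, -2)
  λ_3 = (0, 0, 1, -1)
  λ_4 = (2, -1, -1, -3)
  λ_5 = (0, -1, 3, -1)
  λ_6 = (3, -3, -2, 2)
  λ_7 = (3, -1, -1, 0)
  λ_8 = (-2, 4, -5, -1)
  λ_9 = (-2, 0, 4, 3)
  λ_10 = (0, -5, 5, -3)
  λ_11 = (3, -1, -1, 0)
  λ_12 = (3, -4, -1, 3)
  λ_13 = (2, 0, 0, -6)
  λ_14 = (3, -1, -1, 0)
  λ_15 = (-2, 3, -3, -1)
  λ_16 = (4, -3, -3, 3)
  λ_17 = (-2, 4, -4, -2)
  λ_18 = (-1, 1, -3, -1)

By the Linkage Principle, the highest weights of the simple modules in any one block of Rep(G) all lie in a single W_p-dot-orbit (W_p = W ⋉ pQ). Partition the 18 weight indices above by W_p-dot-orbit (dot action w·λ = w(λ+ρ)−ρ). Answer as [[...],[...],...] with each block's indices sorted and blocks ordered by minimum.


Dynkin diagram of C (from the 6 off-diagonal −1 entries): D_4.

λ_j+ρ reflected into Ā_5 (⟨·,θ^∨⟩≤5); 4-tuples as given:

  λ_1 → (4, 0, 0, 1)
  λ_2 → (1, 0, 3, 1)
  λ_3 → (1, 1, 2, 0)
  λ_4 → (1, 0, 2, 0)
  λ_5 → (1, 0, 4, 0)
  λ_6 → (1, 1, 2, 0)
  λ_7 → (4, 0, 0, 1)
  λ_8 → (1, 0, 4, 0)
  λ_9 → (4, 0, 0, 1)
  λ_10 → (1, 1, 2, 0)
  λ_11 → (4, 0, 0, 1)
  λ_12 → (1, 0, 3, 1)
  λ_13 → (1, 0, 3, 1)
  λ_14 → (4, 0, 0, 1)
  λ_15 → (1, 1, 2, 0)
  λ_16 → (1, 0, 2, 0)
  λ_17 → (1, 0, 3, 1)
  λ_18 → (0, 0, 2, 0)

Partition of {1..18} into 6 W_5-dot-orbits:

[[1, 7, 9, 11, 14], [2, 12, 13, 17], [3, 6, 10, 15], [4, 16], [5, 8], [18]]


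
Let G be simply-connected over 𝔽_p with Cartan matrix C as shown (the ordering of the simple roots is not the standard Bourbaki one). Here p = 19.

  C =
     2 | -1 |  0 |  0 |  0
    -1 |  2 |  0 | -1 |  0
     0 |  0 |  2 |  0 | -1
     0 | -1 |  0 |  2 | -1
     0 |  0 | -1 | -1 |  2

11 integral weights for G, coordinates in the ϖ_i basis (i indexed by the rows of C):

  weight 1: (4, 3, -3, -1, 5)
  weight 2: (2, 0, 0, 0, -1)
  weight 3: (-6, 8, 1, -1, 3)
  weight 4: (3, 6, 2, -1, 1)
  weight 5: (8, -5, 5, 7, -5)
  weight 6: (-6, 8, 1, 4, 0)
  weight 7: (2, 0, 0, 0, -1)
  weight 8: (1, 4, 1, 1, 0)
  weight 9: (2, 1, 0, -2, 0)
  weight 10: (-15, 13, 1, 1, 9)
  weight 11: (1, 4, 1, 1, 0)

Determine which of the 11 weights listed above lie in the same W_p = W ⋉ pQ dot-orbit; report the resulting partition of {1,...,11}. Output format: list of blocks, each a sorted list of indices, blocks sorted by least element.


Dynkin diagram of C (from the 8 off-diagonal −1 entries): A_5.

W_19-reps of the 11 weights in Ā_19 (same 5-coord order as C):

  λ_1+ρ ↦ (5, 4, 2, 0, 4) · λ_2+ρ ↦ (3, 1, 1, 1, 0) · λ_3+ρ ↦ (5, 4, 2, 0, 4) · λ_4+ρ ↦ (4, 7, 3, 0, 2) · λ_5+ρ ↦ (5, 4, 2, 0, 4) · λ_6+ρ ↦ (5, 4, 2, 5, 1) · λ_7+ρ ↦ (3, 1, 1, 1, 0) · λ_8+ρ ↦ (2, 5, 2, 2, 1) · λ_9+ρ ↦ (3, 1, 1, 1, 0) · λ_10+ρ ↦ (5, 0, 7, 2, 3) · λ_11+ρ ↦ (2, 5, 2, 2, 1)

Grouping the 11 weights by Ā_19-representative: 6 linkage classes.

[[1, 3, 5], [2, 7, 9], [4], [6], [8, 11], [10]]


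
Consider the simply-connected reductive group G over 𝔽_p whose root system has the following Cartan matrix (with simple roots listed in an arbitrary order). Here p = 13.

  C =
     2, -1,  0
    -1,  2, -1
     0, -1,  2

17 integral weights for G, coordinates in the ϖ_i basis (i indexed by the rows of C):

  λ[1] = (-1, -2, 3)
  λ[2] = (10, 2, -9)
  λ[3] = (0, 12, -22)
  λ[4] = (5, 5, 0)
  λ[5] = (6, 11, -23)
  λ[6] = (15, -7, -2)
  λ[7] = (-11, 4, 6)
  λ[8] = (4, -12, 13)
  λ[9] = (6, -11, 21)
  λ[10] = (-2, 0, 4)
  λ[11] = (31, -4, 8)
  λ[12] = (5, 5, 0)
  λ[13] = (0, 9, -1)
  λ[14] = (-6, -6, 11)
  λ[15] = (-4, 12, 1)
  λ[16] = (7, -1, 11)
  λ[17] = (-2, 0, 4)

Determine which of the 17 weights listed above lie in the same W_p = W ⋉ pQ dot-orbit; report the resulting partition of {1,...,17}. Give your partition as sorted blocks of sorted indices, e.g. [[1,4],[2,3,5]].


Cartan matrix: type A_3 (|W|=24); un-permuting the 3 rows.

λ_j+ρ reflected into Ā_13 (⟨·,θ^∨⟩≤13); 3-tuples as given:

  1: (1, 0, 3);  2: (5, 5, 2);  3: (1, 0, 5);  4: (6, 6, 1);  5: (6, 1, 3);  6: (6, 1, 3);  7: (5, 5, 2);  8: (5, 5, 2);  9: (6, 1, 3);  10: (1, 0, 5);  11: (6, 1, 3);  12: (6, 6, 1);  13: (1, 10, 0);  14: (5, 5, 2);  15: (1, 10, 0);  16: (1, 0, 5);  17: (1, 0, 5)

Partition of {1..17} into 6 W_13-dot-orbits:

[[1], [2, 7, 8, 14], [3, 10, 16, 17], [4, 12], [5, 6, 9, 11], [13, 15]]


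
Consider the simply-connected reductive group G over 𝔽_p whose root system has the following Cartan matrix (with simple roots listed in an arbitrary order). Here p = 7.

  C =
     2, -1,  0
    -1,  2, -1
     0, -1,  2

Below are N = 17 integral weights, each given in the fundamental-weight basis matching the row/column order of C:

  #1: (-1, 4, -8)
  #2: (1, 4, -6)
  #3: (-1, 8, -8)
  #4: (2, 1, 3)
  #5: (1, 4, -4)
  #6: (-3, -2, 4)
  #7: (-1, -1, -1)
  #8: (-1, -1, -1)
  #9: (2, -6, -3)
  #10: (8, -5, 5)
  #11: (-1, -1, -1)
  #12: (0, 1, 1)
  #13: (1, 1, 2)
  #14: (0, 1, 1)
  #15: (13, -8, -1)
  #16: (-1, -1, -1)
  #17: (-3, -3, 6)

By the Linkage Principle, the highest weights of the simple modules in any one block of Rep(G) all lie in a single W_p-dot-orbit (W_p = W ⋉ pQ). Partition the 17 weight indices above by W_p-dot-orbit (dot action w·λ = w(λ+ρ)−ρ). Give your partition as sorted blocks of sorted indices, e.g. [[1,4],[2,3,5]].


Root system A_3: the 3×3 matrix C matches after relabeling.

λ_j+ρ reflected into Ā_7 (⟨·,θ^∨⟩≤7); 3-tuples as given:

  [1] (2, 0, 5)
  [2] (2, 0, 5)
  [3] (2, 0, 5)
  [4] (1, 2, 2)
  [5] (2, 2, 3)
  [6] (1, 2, 2)
  [7] (0, 0, 0)
  [8] (0, 0, 0)
  [9] (2, 2, 3)
  [10] (1, 2, 2)
  [11] (0, 0, 0)
  [12] (1, 2, 2)
  [13] (2, 2, 3)
  [14] (1, 2, 2)
  [15] (0, 0, 0)
  [16] (0, 0, 0)
  [17] (2, 2, 3)

Linkage partition of the 17 weights (4 classes, p=7):

[[1, 2, 3], [4, 6, 10, 12, 14], [5, 9, 13, 17], [7, 8, 11, 15, 16]]


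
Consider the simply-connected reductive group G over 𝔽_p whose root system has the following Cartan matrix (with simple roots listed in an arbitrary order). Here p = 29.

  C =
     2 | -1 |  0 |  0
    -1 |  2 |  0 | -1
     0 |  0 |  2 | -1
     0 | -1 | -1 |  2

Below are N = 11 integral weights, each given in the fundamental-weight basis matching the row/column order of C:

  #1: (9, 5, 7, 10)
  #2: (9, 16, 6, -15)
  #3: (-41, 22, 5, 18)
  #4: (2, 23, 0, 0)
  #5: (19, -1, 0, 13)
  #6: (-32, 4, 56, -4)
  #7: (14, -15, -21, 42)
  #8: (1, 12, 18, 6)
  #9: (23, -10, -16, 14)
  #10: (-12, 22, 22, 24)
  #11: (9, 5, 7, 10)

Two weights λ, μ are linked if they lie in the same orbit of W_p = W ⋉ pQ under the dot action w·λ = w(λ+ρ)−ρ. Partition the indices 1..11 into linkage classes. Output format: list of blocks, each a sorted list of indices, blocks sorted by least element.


Cartan matrix: type A_4 (|W|=120); un-permuting the 4 rows.

W_29-reps of the 11 weights in Ā_29 (same 4-coord order as C):

  1: (4, 6, 2, 11)
  2: (10, 3, 7, 7)
  3: (4, 6, 2, 11)
  4: (3, 24, 1, 1)
  5: (14, 0, 5, 9)
  6: (3, 24, 1, 1)
  7: (14, 0, 5, 9)
  8: (10, 3, 7, 7)
  9: (14, 0, 5, 9)
  10: (4, 6, 2, 11)
  11: (4, 6, 2, 11)

The 11 indices split into 4 linkage classes (same alcove rep ⇔ same W_29-dot-orbit):

[[1, 3, 10, 11], [2, 8], [4, 6], [5, 7, 9]]


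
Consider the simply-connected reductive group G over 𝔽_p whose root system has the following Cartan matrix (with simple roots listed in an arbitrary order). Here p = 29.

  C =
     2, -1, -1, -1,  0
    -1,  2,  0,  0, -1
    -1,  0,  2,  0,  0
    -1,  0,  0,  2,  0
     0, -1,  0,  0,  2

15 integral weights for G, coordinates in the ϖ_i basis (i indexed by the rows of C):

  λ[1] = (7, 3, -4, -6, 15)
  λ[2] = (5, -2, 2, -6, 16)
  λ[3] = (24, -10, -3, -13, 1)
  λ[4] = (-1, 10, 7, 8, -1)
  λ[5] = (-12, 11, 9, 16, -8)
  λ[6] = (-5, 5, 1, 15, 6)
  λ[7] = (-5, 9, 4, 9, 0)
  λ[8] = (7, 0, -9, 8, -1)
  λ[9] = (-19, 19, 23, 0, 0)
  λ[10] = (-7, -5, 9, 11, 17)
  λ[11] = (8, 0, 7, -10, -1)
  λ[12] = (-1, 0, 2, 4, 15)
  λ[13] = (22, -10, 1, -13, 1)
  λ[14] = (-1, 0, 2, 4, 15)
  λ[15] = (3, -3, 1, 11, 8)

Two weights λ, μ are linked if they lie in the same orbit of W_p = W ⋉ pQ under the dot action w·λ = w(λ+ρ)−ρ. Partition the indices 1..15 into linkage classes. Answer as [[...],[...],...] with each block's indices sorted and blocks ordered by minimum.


C ↔ D_5 under row/col permutation; |W(D_5)| = 1920.

Ā_29 reps of the 15 weights (D_5, coords as presented):

    1: (0, 1, 3, 5, 16)
    2: (0, 1, 3, 5, 16)
    3: (2, 2, 2, 12, 7)
    4: (0, 1, 8, 9, 0)
    5: (4, 6, 1, 6, 1)
    6: (2, 2, 2, 12, 7)
    7: (4, 6, 1, 6, 1)
    8: (0, 1, 8, 9, 0)
    9: (1, 1, 6, 17, 1)
    10: (4, 5, 0, 2, 8)
    11: (0, 1, 8, 9, 0)
    12: (0, 1, 3, 5, 16)
    13: (2, 2, 2, 12, 7)
    14: (0, 1, 3, 5, 16)
    15: (2, 2, 2, 12, 7)

Linkage partition of the 15 weights (6 classes, p=29):

[[1, 2, 12, 14], [3, 6, 13, 15], [4, 8, 11], [5, 7], [9], [10]]


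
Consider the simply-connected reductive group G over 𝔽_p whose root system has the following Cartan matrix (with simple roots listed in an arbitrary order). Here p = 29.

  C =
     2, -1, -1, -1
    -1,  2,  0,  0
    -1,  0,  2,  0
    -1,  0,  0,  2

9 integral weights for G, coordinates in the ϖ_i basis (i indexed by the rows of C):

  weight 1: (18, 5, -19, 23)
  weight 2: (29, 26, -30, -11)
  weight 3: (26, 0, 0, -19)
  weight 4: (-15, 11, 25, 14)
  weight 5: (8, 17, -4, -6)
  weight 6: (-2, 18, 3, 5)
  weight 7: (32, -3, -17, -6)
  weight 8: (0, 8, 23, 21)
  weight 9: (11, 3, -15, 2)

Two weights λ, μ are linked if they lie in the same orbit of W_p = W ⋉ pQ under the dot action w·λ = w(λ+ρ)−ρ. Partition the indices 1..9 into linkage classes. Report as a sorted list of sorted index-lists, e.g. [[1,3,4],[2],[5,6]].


Cartan matrix: type D_4 (|W|=192); un-permuting the 4 rows.

W_29-reps of the 9 weights in Ā_29 (same 4-coord order as C):

  [1] (4, 14, 2, 4)
  [2] (0, 1, 1, 18)
  [3] (0, 1, 1, 18)
  [4] (2, 2, 12, 1)
  [5] (1, 18, 3, 5)
  [6] (1, 18, 3, 5)
  [7] (2, 2, 12, 1)
  [8] (1, 18, 3, 5)
  [9] (2, 2, 12, 1)

The 9 indices split into 4 linkage classes (same alcove rep ⇔ same W_29-dot-orbit):

[[1], [2, 3], [4, 7, 9], [5, 6, 8]]


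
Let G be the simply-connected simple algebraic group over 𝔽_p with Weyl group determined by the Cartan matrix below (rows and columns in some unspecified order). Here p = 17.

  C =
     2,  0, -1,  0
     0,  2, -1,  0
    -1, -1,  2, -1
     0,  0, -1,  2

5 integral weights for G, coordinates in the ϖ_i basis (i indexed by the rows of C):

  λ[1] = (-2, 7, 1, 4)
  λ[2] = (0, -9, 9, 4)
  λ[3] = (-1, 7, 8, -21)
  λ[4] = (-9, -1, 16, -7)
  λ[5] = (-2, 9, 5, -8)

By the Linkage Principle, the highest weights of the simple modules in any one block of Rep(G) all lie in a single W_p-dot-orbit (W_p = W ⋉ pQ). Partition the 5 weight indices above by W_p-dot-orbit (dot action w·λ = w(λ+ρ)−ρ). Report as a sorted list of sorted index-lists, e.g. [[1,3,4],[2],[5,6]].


Root system D_4: the 4×4 matrix C matches after relabeling.

Each λ_j+ρ reduced to Ā_17; 4-tuples below use C's row order:

  λ_1+ρ ↦ (1, 8, 1, 5);  λ_2+ρ ↦ (1, 8, 1, 5);  λ_3+ρ ↦ (8, 0, 0, 6);  λ_4+ρ ↦ (8, 0, 0, 6);  λ_5+ρ ↦ (1, 8, 1, 5)

Linkage partition of the 5 weights (2 classes, p=17):

[[1, 2, 5], [3, 4]]


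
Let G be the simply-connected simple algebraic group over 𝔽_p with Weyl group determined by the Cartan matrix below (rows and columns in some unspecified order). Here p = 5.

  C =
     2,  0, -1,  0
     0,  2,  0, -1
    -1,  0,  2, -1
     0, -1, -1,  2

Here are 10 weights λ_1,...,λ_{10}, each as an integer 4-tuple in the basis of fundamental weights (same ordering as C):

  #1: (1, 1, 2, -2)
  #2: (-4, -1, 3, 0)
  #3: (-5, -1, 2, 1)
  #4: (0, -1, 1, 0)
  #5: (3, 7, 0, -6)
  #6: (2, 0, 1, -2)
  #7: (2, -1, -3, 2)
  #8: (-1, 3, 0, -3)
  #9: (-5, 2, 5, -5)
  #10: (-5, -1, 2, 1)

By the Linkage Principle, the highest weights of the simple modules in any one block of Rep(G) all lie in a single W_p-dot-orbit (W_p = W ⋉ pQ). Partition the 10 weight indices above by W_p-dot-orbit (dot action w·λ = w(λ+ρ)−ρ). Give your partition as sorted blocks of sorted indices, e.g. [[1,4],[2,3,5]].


A_4 Cartan matrix, 4 simple roots permuted; ρ=(1,1,1,1).

Ā_5 reps of the 10 weights (A_4, coords as presented):

  λ_1+ρ ↦ (1, 0, 2, 1);  λ_2+ρ ↦ (3, 0, 1, 1);  λ_3+ρ ↦ (3, 0, 1, 1);  λ_4+ρ ↦ (1, 0, 2, 1);  λ_5+ρ ↦ (3, 0, 1, 1);  λ_6+ρ ↦ (3, 0, 1, 1);  λ_7+ρ ↦ (1, 0, 2, 1);  λ_8+ρ ↦ (1, 2, 0, 1);  λ_9+ρ ↦ (1, 0, 2, 1);  λ_10+ρ ↦ (3, 0, 1, 1)

Linkage partition of the 10 weights (3 classes, p=5):

[[1, 4, 7, 9], [2, 3, 5, 6, 10], [8]]


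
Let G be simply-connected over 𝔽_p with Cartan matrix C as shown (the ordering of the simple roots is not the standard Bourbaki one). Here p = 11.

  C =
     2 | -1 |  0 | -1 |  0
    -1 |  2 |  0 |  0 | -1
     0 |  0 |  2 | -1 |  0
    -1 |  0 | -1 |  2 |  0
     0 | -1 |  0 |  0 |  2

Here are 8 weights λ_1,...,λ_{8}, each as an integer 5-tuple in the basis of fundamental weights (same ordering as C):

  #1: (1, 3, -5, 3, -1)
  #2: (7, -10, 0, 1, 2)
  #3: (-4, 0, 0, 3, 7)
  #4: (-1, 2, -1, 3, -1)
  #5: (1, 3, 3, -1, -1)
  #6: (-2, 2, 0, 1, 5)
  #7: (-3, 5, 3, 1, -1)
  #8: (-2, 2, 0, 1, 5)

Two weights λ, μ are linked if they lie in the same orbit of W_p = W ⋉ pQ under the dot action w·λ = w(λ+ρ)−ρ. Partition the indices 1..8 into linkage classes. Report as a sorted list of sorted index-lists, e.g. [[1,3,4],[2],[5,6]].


C ↔ A_5 under row/col permutation; |W(A_5)| = 720.

Ā_11 reps of the 8 weights (A_5, coords as presented):

  λ_1 → (2, 4, 4, 0, 0);  λ_2 → (1, 2, 1, 1, 6);  λ_3 → (1, 2, 1, 1, 6);  λ_4 → (0, 3, 0, 4, 0);  λ_5 → (2, 4, 4, 0, 0);  λ_6 → (1, 2, 1, 1, 6);  λ_7 → (2, 4, 4, 0, 0);  λ_8 → (1, 2, 1, 1, 6)

Grouping the 8 weights by Ā_11-representative: 3 linkage classes.

[[1, 5, 7], [2, 3, 6, 8], [4]]


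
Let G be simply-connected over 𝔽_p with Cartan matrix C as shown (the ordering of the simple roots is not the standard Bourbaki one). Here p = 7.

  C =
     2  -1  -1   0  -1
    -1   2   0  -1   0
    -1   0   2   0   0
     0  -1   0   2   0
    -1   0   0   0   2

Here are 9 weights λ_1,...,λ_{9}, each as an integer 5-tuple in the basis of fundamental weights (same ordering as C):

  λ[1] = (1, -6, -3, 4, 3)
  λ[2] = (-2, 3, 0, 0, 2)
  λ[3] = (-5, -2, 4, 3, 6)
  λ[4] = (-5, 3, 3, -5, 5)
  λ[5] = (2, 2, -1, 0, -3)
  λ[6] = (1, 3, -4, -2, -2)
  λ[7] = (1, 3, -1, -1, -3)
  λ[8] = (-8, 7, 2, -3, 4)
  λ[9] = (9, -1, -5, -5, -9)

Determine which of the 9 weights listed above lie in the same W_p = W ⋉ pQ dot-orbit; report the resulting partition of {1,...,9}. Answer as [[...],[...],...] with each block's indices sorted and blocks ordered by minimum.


Type D_5, rank 5, |W|=1920; reorder rows/cols to standard.

Ā_7 reps of the 9 weights (D_5, coords as presented):

  [1] (1, 0, 3, 0, 1) · [2] (0, 1, 0, 0, 2) · [3] (0, 1, 0, 0, 2) · [4] (0, 1, 0, 0, 2) · [5] (0, 1, 0, 0, 2) · [6] (1, 1, 1, 1, 1) · [7] (0, 1, 0, 0, 2) · [8] (1, 0, 3, 0, 1) · [9] (1, 1, 1, 1, 1)

These 9 weights hit 3 W_7-dot-orbits; sizes (2, 5, 2):

[[1, 8], [2, 3, 4, 5, 7], [6, 9]]


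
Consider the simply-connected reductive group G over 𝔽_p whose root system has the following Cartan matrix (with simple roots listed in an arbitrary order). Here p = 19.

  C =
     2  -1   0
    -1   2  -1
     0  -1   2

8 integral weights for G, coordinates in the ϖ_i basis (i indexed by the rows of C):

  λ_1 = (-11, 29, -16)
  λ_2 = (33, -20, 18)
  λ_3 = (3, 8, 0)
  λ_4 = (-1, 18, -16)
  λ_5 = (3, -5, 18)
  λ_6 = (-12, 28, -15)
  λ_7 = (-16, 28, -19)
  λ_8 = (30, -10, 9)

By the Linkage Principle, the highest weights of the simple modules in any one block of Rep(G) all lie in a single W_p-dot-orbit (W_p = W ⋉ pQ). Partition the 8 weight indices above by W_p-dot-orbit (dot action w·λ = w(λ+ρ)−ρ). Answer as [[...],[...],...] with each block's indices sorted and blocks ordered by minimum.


Type A_3, rank 3, |W|=24; reorder rows/cols to standard.

λ_j+ρ reflected into Ā_19 (⟨·,θ^∨⟩≤19); 3-tuples as given:

  [1] (1, 4, 4);  [2] (0, 4, 15);  [3] (4, 9, 1);  [4] (0, 4, 15);  [5] (0, 4, 15);  [6] (1, 4, 4);  [7] (1, 4, 4);  [8] (6, 3, 9)

Grouping the 8 weights by Ā_19-representative: 4 linkage classes.

[[1, 6, 7], [2, 4, 5], [3], [8]]


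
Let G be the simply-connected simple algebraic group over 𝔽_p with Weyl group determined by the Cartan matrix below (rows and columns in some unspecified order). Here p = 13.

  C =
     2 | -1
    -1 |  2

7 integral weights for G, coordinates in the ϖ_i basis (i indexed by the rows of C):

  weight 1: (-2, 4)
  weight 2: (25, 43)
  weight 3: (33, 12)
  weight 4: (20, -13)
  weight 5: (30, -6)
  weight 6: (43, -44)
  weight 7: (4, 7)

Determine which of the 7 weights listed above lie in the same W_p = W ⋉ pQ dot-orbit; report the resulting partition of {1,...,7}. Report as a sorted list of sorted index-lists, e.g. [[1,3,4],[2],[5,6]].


Root system A_2: the 2×2 matrix C matches after relabeling.

λ_j+ρ reflected into Ā_13 (⟨·,θ^∨⟩≤13); 2-tuples as given:

  [1] (1, 4)
  [2] (5, 8)
  [3] (5, 8)
  [4] (1, 4)
  [5] (5, 8)
  [6] (1, 4)
  [7] (5, 8)

2 distinct reps among the 7 weights ⇒ 2 W_13-linkage classes:

[[1, 4, 6], [2, 3, 5, 7]]


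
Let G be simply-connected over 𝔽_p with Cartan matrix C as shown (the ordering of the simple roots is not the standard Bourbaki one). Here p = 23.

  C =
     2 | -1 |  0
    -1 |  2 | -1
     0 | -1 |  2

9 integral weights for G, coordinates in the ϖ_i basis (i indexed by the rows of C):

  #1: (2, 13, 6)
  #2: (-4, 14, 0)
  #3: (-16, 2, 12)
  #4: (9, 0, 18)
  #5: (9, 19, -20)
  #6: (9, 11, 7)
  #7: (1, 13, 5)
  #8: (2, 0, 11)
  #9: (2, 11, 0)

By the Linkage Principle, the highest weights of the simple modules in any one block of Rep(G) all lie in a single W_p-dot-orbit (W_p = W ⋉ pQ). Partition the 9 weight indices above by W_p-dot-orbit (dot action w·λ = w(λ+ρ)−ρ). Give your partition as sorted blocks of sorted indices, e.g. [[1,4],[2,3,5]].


C ↔ A_3 under row/col permutation; |W(A_3)| = 24.

Ā_23 reps of the 9 weights (A_3, coords as presented):

  λ_1+ρ ↦ (2, 14, 6)
  λ_2+ρ ↦ (3, 12, 1)
  λ_3+ρ ↦ (3, 12, 1)
  λ_4+ρ ↦ (3, 1, 12)
  λ_5+ρ ↦ (3, 1, 12)
  λ_6+ρ ↦ (3, 12, 1)
  λ_7+ρ ↦ (2, 14, 6)
  λ_8+ρ ↦ (3, 1, 12)
  λ_9+ρ ↦ (3, 12, 1)

The 9 indices split into 3 linkage classes (same alcove rep ⇔ same W_23-dot-orbit):

[[1, 7], [2, 3, 6, 9], [4, 5, 8]]


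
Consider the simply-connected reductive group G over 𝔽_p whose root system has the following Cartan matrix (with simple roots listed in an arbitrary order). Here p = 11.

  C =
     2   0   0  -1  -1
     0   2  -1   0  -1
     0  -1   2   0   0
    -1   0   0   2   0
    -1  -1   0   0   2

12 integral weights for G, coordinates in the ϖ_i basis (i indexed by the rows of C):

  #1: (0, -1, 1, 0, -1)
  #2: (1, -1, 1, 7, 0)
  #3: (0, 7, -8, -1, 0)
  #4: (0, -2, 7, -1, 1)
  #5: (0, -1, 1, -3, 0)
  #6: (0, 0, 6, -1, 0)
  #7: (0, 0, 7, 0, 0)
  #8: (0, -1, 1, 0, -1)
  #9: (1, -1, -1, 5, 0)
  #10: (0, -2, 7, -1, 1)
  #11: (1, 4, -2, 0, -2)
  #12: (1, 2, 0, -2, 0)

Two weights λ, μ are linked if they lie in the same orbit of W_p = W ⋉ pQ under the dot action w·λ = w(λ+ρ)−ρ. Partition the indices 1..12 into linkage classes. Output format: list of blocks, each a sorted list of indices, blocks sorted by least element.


C ↔ A_5 under row/col permutation; |W(A_5)| = 720.

Alcove-folded reps (p=11, 12 weights, presented ϖ-order):

  [1] (1, 0, 2, 1, 0)
  [2] (2, 0, 0, 6, 1)
  [3] (1, 1, 7, 0, 1)
  [4] (1, 1, 7, 0, 1)
  [5] (1, 0, 2, 1, 0)
  [6] (1, 1, 7, 0, 1)
  [7] (1, 1, 7, 0, 1)
  [8] (1, 0, 2, 1, 0)
  [9] (2, 0, 0, 6, 1)
  [10] (1, 1, 7, 0, 1)
  [11] (1, 3, 1, 1, 1)
  [12] (1, 3, 1, 1, 1)

The 12 indices split into 4 linkage classes (same alcove rep ⇔ same W_11-dot-orbit):

[[1, 5, 8], [2, 9], [3, 4, 6, 7, 10], [11, 12]]


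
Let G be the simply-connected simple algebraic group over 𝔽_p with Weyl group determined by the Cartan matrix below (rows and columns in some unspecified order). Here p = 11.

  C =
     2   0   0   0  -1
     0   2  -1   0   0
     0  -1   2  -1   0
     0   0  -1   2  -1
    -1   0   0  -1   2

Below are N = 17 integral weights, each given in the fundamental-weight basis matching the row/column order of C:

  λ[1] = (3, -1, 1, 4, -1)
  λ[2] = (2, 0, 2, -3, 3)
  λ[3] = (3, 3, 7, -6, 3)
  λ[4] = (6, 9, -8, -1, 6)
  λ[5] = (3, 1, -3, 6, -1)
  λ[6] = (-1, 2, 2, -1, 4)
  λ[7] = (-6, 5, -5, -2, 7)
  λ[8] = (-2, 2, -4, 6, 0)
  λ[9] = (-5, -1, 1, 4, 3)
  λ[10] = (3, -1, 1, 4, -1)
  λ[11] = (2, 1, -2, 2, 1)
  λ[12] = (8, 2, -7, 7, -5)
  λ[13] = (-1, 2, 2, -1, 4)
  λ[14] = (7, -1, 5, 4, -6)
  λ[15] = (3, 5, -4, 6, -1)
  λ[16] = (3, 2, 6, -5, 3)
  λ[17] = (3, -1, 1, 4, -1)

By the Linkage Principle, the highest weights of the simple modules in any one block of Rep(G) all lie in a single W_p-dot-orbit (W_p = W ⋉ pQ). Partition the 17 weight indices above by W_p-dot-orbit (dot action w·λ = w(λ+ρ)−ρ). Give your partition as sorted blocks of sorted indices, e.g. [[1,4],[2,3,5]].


Cartan matrix: type A_5 (|W|=720); un-permuting the 5 rows.

W_11-reps of the 17 weights in Ā_11 (same 5-coord order as C):

  λ_1 → (4, 0, 2, 5, 0)
  λ_2 → (3, 1, 1, 2, 2)
  λ_3 → (1, 0, 3, 4, 0)
  λ_4 → (1, 0, 3, 4, 0)
  λ_5 → (4, 0, 2, 5, 0)
  λ_6 → (0, 3, 3, 0, 5)
  λ_7 → (3, 1, 1, 2, 2)
  λ_8 → (1, 0, 3, 4, 0)
  λ_9 → (4, 0, 2, 5, 0)
  λ_10 → (4, 0, 2, 5, 0)
  λ_11 → (3, 1, 1, 2, 2)
  λ_12 → (3, 1, 1, 2, 2)
  λ_13 → (0, 3, 3, 0, 5)
  λ_14 → (0, 3, 3, 0, 5)
  λ_15 → (1, 0, 3, 4, 0)
  λ_16 → (1, 0, 3, 4, 0)
  λ_17 → (4, 0, 2, 5, 0)

4 distinct reps among the 17 weights ⇒ 4 W_11-linkage classes:

[[1, 5, 9, 10, 17], [2, 7, 11, 12], [3, 4, 8, 15, 16], [6, 13, 14]]


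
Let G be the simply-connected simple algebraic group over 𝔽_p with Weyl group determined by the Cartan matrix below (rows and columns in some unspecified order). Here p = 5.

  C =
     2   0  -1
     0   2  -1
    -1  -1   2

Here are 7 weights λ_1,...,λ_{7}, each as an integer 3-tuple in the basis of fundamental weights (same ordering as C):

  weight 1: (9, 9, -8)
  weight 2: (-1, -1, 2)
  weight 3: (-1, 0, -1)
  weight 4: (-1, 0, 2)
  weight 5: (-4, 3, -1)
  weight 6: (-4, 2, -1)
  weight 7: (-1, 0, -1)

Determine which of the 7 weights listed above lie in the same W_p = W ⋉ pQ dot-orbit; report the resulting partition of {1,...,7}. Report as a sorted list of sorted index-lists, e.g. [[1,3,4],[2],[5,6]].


A_3 Cartan matrix, 3 simple roots permuted; ρ=(1,1,1).

λ_j+ρ reflected into Ā_5 (⟨·,θ^∨⟩≤5); 3-tuples as given:

    1: (0, 0, 3)
    2: (0, 0, 3)
    3: (0, 1, 0)
    4: (0, 1, 3)
    5: (0, 1, 3)
    6: (0, 0, 3)
    7: (0, 1, 0)

Grouping the 7 weights by Ā_5-representative: 3 linkage classes.

[[1, 2, 6], [3, 7], [4, 5]]


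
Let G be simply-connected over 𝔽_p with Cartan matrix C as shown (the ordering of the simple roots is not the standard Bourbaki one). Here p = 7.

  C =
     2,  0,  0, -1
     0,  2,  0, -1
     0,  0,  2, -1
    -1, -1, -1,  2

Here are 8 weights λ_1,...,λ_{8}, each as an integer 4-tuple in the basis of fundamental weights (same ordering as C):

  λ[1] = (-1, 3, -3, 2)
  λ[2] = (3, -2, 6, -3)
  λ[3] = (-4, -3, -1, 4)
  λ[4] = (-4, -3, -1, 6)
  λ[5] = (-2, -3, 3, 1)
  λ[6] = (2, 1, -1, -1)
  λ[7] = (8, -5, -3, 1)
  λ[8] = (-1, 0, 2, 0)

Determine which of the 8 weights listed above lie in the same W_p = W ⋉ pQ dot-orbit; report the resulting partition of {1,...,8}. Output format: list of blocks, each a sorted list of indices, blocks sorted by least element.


D_4 Cartan matrix, 4 simple roots permuted; ρ=(1,1,1,1).

W_7-reps of the 8 weights in Ā_7 (same 4-coord order as C):

  1: (0, 4, 2, 0);  2: (0, 1, 3, 1);  3: (3, 2, 0, 0);  4: (3, 2, 0, 0);  5: (0, 1, 3, 1);  6: (3, 2, 0, 0);  7: (3, 2, 0, 0);  8: (0, 1, 3, 1)

Linkage partition of the 8 weights (3 classes, p=7):

[[1], [2, 5, 8], [3, 4, 6, 7]]


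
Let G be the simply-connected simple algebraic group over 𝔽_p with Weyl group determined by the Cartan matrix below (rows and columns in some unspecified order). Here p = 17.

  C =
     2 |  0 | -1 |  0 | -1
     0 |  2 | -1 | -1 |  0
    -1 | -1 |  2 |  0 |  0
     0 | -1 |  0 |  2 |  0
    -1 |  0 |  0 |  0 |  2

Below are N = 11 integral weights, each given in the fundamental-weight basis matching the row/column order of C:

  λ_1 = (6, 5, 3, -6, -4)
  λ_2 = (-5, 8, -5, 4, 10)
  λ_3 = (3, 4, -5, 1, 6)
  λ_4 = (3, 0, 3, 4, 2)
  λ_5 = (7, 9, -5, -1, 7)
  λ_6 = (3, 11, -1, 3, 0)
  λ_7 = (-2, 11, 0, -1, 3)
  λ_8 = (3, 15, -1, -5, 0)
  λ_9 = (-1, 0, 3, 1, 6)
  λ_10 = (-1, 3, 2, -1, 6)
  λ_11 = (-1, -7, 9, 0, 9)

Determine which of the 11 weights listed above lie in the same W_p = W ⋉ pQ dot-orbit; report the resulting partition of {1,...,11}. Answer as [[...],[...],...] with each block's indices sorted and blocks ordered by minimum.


Root system A_5: the 5×5 matrix C matches after relabeling.

W_17-reps of the 11 weights in Ā_17 (same 5-coord order as C):

  1: (4, 1, 4, 5, 3) · 2: (4, 1, 4, 5, 3) · 3: (0, 1, 4, 2, 7) · 4: (4, 1, 4, 5, 3) · 5: (4, 1, 4, 5, 3) · 6: (1, 12, 0, 0, 3) · 7: (1, 12, 0, 0, 3) · 8: (1, 12, 0, 0, 3) · 9: (0, 1, 4, 2, 7) · 10: (0, 4, 3, 0, 7) · 11: (0, 1, 4, 2, 7)

The 11 indices split into 4 linkage classes (same alcove rep ⇔ same W_17-dot-orbit):

[[1, 2, 4, 5], [3, 9, 11], [6, 7, 8], [10]]


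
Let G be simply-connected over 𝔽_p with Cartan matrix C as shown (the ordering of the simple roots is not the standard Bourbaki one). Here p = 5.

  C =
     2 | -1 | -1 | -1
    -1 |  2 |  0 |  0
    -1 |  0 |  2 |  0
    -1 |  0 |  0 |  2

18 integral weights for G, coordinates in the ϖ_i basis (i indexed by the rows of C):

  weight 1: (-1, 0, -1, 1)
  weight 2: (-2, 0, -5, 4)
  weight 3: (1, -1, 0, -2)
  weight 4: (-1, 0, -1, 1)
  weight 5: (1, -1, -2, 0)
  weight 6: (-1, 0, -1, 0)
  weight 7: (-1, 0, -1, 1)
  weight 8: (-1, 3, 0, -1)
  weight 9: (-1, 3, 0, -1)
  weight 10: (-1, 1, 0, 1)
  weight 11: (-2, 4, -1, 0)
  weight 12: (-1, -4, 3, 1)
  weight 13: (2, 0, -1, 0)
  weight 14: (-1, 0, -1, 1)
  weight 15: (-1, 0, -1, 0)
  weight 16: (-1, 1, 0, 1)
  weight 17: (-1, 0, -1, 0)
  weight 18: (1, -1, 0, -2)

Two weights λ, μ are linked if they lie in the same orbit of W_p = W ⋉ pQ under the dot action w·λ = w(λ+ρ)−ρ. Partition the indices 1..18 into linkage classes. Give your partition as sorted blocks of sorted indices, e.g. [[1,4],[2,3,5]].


Dynkin diagram of C (from the 6 off-diagonal −1 entries): D_4.

Folding the 18 weights λ_j+ρ into Ā_5 (reps in the given 4-coord order):

  1: (0, 1, 0, 2) · 2: (0, 4, 1, 0) · 3: (1, 0, 1, 1) · 4: (0, 1, 0, 2) · 5: (1, 0, 1, 1) · 6: (0, 1, 0, 1) · 7: (0, 1, 0, 2) · 8: (0, 4, 1, 0) · 9: (0, 4, 1, 0) · 10: (0, 2, 1, 2) · 11: (0, 4, 1, 0) · 12: (1, 0, 1, 1) · 13: (0, 1, 0, 1) · 14: (0, 1, 0, 2) · 15: (0, 1, 0, 1) · 16: (0, 2, 1, 2) · 17: (0, 1, 0, 1) · 18: (1, 0, 1, 1)

5 distinct reps among the 18 weights ⇒ 5 W_5-linkage classes:

[[1, 4, 7, 14], [2, 8, 9, 11], [3, 5, 12, 18], [6, 13, 15, 17], [10, 16]]


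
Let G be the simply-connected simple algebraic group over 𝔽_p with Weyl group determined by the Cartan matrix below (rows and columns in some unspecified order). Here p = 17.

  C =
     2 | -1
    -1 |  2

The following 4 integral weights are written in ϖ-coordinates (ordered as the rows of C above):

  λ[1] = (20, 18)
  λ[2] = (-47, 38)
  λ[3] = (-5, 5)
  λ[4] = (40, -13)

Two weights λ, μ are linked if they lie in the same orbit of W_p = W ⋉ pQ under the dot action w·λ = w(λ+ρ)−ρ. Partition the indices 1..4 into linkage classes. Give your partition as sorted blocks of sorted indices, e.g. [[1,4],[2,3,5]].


Root system A_2: the 2×2 matrix C matches after relabeling.

Folding the 4 weights λ_j+ρ into Ā_17 (reps in the given 2-coord order):

  λ_1+ρ ↦ (4, 2) · λ_2+ρ ↦ (7, 5) · λ_3+ρ ↦ (4, 2) · λ_4+ρ ↦ (7, 5)

The 4 indices split into 2 linkage classes (same alcove rep ⇔ same W_17-dot-orbit):

[[1, 3], [2, 4]]


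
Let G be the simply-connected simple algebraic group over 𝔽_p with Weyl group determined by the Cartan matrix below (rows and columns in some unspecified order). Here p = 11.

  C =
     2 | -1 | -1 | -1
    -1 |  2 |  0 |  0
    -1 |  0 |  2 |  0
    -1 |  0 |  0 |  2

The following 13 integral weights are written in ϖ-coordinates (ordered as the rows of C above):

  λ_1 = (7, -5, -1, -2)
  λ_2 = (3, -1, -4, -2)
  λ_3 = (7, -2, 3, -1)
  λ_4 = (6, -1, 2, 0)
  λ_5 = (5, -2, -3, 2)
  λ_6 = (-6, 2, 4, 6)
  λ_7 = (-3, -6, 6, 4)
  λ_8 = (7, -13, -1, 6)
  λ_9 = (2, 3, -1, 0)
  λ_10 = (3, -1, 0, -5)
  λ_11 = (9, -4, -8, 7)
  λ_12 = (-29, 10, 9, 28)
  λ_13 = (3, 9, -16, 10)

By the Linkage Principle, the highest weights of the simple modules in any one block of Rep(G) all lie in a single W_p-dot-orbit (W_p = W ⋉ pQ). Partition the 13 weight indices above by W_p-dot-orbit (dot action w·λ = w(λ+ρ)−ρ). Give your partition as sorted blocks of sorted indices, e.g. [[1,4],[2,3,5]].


D_4 Cartan matrix, 4 simple roots permuted; ρ=(1,1,1,1).

Ā_11 reps of the 13 weights (D_4, coords as presented):

  λ_1 → (3, 4, 0, 1);  λ_2 → (0, 0, 3, 1);  λ_3 → (0, 0, 3, 1);  λ_4 → (0, 0, 3, 1);  λ_5 → (2, 1, 2, 3);  λ_6 → (3, 2, 0, 2);  λ_7 → (3, 2, 0, 2);  λ_8 → (3, 4, 0, 1);  λ_9 → (3, 4, 0, 1);  λ_10 → (0, 0, 1, 4);  λ_11 → (3, 4, 0, 1);  λ_12 → (0, 0, 1, 4);  λ_13 → (0, 0, 3, 1)

Linkage partition of the 13 weights (5 classes, p=11):

[[1, 8, 9, 11], [2, 3, 4, 13], [5], [6, 7], [10, 12]]


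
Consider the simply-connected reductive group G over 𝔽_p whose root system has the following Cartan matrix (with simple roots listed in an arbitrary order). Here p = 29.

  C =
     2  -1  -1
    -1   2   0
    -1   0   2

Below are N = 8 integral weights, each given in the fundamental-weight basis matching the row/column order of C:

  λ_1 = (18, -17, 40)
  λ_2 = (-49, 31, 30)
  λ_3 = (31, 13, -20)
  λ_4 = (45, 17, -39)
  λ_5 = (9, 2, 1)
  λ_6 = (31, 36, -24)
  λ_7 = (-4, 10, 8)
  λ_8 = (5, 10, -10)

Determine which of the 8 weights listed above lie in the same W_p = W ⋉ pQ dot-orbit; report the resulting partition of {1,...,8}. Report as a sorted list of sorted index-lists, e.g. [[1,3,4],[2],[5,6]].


Type A_3, rank 3, |W|=24; reorder rows/cols to standard.

W_29-reps of the 8 weights in Ā_29 (same 3-coord order as C):

  1: (10, 3, 2);  2: (10, 3, 2);  3: (10, 3, 2);  4: (3, 8, 6);  5: (10, 3, 2);  6: (3, 8, 6);  7: (3, 8, 6);  8: (3, 8, 6)

The 8 indices split into 2 linkage classes (same alcove rep ⇔ same W_29-dot-orbit):

[[1, 2, 3, 5], [4, 6, 7, 8]]


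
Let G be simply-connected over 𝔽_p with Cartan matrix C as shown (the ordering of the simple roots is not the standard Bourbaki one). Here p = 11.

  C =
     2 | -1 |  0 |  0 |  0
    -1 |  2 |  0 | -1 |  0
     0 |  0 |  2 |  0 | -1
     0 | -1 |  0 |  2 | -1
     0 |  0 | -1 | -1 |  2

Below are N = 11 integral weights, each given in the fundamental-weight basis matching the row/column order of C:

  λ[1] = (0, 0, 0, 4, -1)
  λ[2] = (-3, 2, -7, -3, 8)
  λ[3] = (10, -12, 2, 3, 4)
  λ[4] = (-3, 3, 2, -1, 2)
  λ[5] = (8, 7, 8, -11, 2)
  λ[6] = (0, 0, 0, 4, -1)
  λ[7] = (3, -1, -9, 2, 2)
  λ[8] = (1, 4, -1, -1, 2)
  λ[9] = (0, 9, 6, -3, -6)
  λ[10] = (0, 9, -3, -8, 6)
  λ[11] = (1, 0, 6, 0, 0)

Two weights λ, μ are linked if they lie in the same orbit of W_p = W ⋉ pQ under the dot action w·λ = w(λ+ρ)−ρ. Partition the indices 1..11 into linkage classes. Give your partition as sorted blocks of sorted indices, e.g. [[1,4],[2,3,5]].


Type A_5, rank 5, |W|=720; reorder rows/cols to standard.

Each λ_j+ρ reduced to Ā_11; 5-tuples below use C's row order:

  λ_1+ρ ↦ (1, 1, 1, 5, 0);  λ_2+ρ ↦ (1, 1, 6, 1, 1);  λ_3+ρ ↦ (1, 3, 0, 5, 2);  λ_4+ρ ↦ (2, 2, 3, 0, 3);  λ_5+ρ ↦ (1, 1, 6, 1, 1);  λ_6+ρ ↦ (1, 1, 1, 5, 0);  λ_7+ρ ↦ (2, 2, 3, 0, 3);  λ_8+ρ ↦ (2, 5, 0, 0, 3);  λ_9+ρ ↦ (1, 3, 0, 5, 2);  λ_10+ρ ↦ (1, 3, 0, 5, 2);  λ_11+ρ ↦ (1, 1, 6, 1, 1)

Grouping the 11 weights by Ā_11-representative: 5 linkage classes.

[[1, 6], [2, 5, 11], [3, 9, 10], [4, 7], [8]]


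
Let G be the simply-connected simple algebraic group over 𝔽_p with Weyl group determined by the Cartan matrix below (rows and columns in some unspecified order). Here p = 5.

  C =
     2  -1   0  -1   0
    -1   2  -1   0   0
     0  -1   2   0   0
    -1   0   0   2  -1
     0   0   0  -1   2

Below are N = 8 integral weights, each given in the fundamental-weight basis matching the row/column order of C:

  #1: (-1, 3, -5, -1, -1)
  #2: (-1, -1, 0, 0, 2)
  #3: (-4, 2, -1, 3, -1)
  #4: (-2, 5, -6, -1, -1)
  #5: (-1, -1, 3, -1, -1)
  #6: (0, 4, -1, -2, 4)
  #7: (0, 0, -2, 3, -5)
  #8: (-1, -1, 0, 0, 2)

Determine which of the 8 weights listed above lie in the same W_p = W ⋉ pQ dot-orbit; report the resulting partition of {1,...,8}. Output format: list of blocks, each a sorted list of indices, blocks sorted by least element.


Dynkin diagram of C (from the 8 off-diagonal −1 entries): A_5.

Each λ_j+ρ reduced to Ā_5; 5-tuples below use C's row order:

    1: (0, 0, 4, 0, 0)
    2: (0, 0, 1, 1, 3)
    3: (3, 0, 0, 1, 0)
    4: (0, 0, 4, 0, 0)
    5: (0, 0, 4, 0, 0)
    6: (0, 0, 4, 0, 0)
    7: (1, 0, 0, 0, 3)
    8: (0, 0, 1, 1, 3)

4 distinct reps among the 8 weights ⇒ 4 W_5-linkage classes:

[[1, 4, 5, 6], [2, 8], [3], [7]]


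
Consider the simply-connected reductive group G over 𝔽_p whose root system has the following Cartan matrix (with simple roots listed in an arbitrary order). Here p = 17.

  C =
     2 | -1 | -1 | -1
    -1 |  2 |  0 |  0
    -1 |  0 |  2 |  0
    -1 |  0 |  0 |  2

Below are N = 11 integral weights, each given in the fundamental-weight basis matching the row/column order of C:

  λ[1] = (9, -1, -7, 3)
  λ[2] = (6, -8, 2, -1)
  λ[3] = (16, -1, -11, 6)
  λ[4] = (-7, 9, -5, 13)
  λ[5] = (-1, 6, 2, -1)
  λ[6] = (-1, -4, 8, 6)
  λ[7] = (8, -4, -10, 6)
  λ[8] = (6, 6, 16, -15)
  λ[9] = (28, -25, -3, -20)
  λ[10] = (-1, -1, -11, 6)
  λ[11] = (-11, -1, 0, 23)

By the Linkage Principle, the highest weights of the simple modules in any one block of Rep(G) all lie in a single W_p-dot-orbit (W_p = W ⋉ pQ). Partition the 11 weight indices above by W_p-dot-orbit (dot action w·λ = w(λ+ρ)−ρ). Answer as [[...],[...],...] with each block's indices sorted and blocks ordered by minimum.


D_4 Cartan matrix, 4 simple roots permuted; ρ=(1,1,1,1).

Ā_17 reps of the 11 weights (D_4, coords as presented):

  λ_1 → (3, 0, 6, 4);  λ_2 → (0, 7, 3, 0);  λ_3 → (0, 7, 3, 0);  λ_4 → (3, 0, 6, 4);  λ_5 → (0, 7, 3, 0);  λ_6 → (3, 0, 6, 4);  λ_7 → (3, 0, 6, 4);  λ_8 → (0, 7, 3, 0);  λ_9 → (1, 2, 4, 7);  λ_10 → (0, 7, 3, 0);  λ_11 → (2, 1, 0, 5)

Partition of {1..11} into 4 W_17-dot-orbits:

[[1, 4, 6, 7], [2, 3, 5, 8, 10], [9], [11]]


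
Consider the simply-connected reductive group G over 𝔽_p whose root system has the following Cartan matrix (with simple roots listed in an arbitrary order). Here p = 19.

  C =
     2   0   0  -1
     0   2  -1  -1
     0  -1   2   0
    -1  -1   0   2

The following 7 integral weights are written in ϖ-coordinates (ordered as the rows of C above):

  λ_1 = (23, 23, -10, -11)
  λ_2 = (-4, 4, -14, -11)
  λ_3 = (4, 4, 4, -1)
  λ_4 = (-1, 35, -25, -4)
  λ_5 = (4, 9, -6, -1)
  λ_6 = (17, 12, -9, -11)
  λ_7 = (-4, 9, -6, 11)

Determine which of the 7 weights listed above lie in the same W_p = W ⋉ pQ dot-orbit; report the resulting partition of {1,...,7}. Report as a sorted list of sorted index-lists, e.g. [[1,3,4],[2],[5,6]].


Type A_4, rank 4, |W|=120; reorder rows/cols to standard.

λ_j+ρ reflected into Ā_19 (⟨·,θ^∨⟩≤19); 4-tuples as given:

  [1] (5, 5, 5, 0) · [2] (6, 5, 1, 5) · [3] (5, 5, 5, 0) · [4] (0, 5, 2, 9) · [5] (5, 5, 5, 0) · [6] (6, 5, 1, 5) · [7] (0, 5, 2, 9)

3 distinct reps among the 7 weights ⇒ 3 W_19-linkage classes:

[[1, 3, 5], [2, 6], [4, 7]]


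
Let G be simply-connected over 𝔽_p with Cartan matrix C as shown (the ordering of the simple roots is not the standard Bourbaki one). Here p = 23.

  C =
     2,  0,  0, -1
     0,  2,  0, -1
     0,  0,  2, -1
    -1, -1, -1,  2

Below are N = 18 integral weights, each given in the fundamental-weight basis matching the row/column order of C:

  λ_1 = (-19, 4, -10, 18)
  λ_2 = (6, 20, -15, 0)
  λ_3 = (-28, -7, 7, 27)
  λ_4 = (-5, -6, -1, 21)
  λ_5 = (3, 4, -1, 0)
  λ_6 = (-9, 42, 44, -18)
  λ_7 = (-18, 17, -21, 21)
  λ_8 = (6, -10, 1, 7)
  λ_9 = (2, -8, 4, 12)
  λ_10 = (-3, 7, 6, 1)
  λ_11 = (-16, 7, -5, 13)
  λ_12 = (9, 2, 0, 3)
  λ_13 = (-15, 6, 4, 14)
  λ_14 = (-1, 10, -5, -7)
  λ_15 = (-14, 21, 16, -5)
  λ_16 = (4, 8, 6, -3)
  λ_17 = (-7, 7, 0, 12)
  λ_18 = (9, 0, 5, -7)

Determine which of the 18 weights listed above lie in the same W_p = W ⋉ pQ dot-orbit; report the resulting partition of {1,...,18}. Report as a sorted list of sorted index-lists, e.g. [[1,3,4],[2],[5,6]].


D_4 Cartan matrix, 4 simple roots permuted; ρ=(1,1,1,1).

W_23-reps of the 18 weights in Ā_23 (same 4-coord order as C):

  λ_1+ρ ↦ (10, 3, 1, 4)
  λ_2+ρ ↦ (6, 8, 1, 1)
  λ_3+ρ ↦ (10, 3, 1, 4)
  λ_4+ρ ↦ (4, 5, 0, 1)
  λ_5+ρ ↦ (4, 5, 0, 1)
  λ_6+ρ ↦ (0, 1, 3, 2)
  λ_7+ρ ↦ (0, 1, 3, 2)
  λ_8+ρ ↦ (6, 8, 1, 1)
  λ_9+ρ ↦ (3, 7, 5, 2)
  λ_10+ρ ↦ (2, 8, 7, 0)
  λ_11+ρ ↦ (10, 3, 1, 4)
  λ_12+ρ ↦ (10, 3, 1, 4)
  λ_13+ρ ↦ (10, 3, 1, 4)
  λ_14+ρ ↦ (4, 5, 0, 1)
  λ_15+ρ ↦ (4, 5, 0, 1)
  λ_16+ρ ↦ (3, 7, 5, 2)
  λ_17+ρ ↦ (6, 8, 1, 1)
  λ_18+ρ ↦ (4, 5, 0, 1)

Linkage partition of the 18 weights (6 classes, p=23):

[[1, 3, 11, 12, 13], [2, 8, 17], [4, 5, 14, 15, 18], [6, 7], [9, 16], [10]]


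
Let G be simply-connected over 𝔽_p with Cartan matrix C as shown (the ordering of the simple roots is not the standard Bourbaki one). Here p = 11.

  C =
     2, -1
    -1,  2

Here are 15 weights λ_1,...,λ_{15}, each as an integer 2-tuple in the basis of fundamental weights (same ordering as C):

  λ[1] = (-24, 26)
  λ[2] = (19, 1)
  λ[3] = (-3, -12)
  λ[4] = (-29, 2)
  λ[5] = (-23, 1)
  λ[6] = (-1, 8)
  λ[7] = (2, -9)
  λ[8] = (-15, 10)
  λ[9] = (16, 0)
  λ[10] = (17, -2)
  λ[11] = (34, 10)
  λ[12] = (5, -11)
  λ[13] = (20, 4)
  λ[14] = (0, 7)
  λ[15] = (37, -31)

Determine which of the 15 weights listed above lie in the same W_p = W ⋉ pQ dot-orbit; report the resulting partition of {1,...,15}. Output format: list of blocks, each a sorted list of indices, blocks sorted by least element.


Type A_2, rank 2, |W|=6; reorder rows/cols to standard.

W_11-reps of the 15 weights in Ā_11 (same 2-coord order as C):

  λ_1 → (4, 6)
  λ_2 → (0, 9)
  λ_3 → (9, 0)
  λ_4 → (5, 3)
  λ_5 → (9, 0)
  λ_6 → (0, 9)
  λ_7 → (5, 3)
  λ_8 → (8, 0)
  λ_9 → (4, 6)
  λ_10 → (4, 6)
  λ_11 → (0, 9)
  λ_12 → (4, 6)
  λ_13 → (4, 6)
  λ_14 → (1, 8)
  λ_15 → (5, 3)

The 15 indices split into 6 linkage classes (same alcove rep ⇔ same W_11-dot-orbit):

[[1, 9, 10, 12, 13], [2, 6, 11], [3, 5], [4, 7, 15], [8], [14]]


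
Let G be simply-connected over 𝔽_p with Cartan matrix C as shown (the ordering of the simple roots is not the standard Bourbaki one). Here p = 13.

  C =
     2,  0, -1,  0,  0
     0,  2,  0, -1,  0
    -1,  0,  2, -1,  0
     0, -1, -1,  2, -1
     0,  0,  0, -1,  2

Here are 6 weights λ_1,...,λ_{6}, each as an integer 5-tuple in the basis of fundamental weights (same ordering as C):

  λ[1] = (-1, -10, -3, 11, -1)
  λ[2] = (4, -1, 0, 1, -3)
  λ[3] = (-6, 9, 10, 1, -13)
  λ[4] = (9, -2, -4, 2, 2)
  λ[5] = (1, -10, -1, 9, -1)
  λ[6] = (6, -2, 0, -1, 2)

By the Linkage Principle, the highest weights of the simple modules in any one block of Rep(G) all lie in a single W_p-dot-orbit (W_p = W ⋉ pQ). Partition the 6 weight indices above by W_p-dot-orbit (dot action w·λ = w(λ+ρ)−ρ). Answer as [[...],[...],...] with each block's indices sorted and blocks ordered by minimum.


Type D_5, rank 5, |W|=1920; reorder rows/cols to standard.

W_13-reps of the 6 weights in Ā_13 (same 5-coord order as C):

    [1] (2, 9, 0, 1, 0)
    [2] (5, 0, 1, 0, 2)
    [3] (5, 0, 1, 0, 2)
    [4] (7, 0, 0, 1, 2)
    [5] (2, 9, 0, 1, 0)
    [6] (7, 0, 0, 1, 2)

Linkage partition of the 6 weights (3 classes, p=13):

[[1, 5], [2, 3], [4, 6]]
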